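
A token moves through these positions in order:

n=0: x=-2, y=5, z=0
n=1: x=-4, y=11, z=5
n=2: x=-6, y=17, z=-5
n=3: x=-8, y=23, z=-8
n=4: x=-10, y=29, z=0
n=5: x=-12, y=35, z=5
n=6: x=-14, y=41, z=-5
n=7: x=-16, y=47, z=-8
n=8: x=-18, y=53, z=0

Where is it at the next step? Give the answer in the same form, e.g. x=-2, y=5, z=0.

x=-20, y=59, z=5

The x coordinate changes by -2 each step, so at step 9 it is -2 + 9·(-2) = -20.
The y coordinate changes by +6 each step, so at step 9 it is 5 + 9·(6) = 59.
The z coordinate repeats the cycle [0, 5, -5, -8] with period 4; step 9 mod 4 = 1, giving 5.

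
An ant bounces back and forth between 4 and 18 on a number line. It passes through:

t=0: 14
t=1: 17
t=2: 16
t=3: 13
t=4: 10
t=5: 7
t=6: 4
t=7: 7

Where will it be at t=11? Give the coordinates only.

The value travels 3 per step and bounces off the walls at 4 and 18.
  step 8: 7 → 10
  step 9: 10 → 13
  step 10: 13 → 16
  step 11: 16 → 17

17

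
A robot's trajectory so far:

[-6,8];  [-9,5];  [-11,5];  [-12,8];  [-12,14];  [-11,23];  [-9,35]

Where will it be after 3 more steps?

[3,89]

Taking differences between consecutive positions: [-3,-3], [-2,+0], [-1,+3], [+0,+6], [+1,+9], [+2,+12]. These grow by [+1,+3] each step.
step 7: [-9,35] + [+3,+15] → [-6,50]
step 8: [-6,50] + [+4,+18] → [-2,68]
step 9: [-2,68] + [+5,+21] → [3,89]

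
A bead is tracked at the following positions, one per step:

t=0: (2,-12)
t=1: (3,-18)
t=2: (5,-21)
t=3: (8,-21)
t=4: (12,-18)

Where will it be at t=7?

Successive displacements: (+1,-6), (+2,-3), (+3,+0), (+4,+3) — each changes by (+1,+3).
step 5: (12,-18) + (+5,+6) → (17,-12)
step 6: (17,-12) + (+6,+9) → (23,-3)
step 7: (23,-3) + (+7,+12) → (30,9)

(30,9)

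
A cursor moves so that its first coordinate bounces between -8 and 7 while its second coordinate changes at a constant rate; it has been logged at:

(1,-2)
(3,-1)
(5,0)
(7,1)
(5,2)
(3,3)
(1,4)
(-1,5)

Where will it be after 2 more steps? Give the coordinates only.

(-5,7)

The first coordinate travels 2 per step and bounces off the walls at -8 and 7.
  step 8: -1 → -3
  step 9: -3 → -5
The second coordinate changes by +1 each step: at step 9 it is 7.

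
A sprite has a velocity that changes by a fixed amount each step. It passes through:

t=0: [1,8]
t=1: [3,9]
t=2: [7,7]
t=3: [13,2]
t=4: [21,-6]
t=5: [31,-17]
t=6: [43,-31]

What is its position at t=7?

[57,-48]

First differences are [+2,+1], [+4,-2], [+6,-5], [+8,-8], [+10,-11], [+12,-14]; their common second difference is [+2,-3] (constant acceleration).
step 7: [43,-31] + [+14,-17] → [57,-48]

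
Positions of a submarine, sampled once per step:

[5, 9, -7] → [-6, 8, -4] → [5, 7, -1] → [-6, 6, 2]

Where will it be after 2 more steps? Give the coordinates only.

First: cycles through 5, -6 every 2 steps. Step 5 lands at position 1 of the cycle → -6.
Second: linear, -1 per step → 4 at step 5.
Third: linear, +3 per step → 8 at step 5.

[-6, 4, 8]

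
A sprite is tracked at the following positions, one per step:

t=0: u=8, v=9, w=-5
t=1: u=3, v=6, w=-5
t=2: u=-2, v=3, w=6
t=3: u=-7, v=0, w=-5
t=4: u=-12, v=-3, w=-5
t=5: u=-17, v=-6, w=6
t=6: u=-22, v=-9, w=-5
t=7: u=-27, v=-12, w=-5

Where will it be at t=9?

U: linear, -5 per step → -37 at step 9.
V: linear, -3 per step → -18 at step 9.
W: cycles through -5, -5, 6 every 3 steps. Step 9 lands at position 0 of the cycle → -5.

u=-37, v=-18, w=-5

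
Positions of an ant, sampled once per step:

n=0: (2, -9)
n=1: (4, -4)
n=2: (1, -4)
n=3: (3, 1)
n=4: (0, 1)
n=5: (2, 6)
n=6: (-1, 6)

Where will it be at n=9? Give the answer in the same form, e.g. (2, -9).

The moves between consecutive positions are (+2, +5), (-3, +0), (+2, +5), (-3, +0), (+2, +5), (-3, +0); they repeat the 2-cycle [(+2, +5), (-3, +0)].
step 7: apply (+2, +5) → (1, 11)
step 8: apply (-3, +0) → (-2, 11)
step 9: apply (+2, +5) → (0, 16)

(0, 16)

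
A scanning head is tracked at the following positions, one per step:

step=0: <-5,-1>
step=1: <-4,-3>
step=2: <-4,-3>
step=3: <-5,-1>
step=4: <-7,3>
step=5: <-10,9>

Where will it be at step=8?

<-25,39>

Successive displacements: <+1,-2>, <+0,+0>, <-1,+2>, <-2,+4>, <-3,+6> — each changes by <-1,+2>.
step 6: <-10,9> + <-4,+8> → <-14,17>
step 7: <-14,17> + <-5,+10> → <-19,27>
step 8: <-19,27> + <-6,+12> → <-25,39>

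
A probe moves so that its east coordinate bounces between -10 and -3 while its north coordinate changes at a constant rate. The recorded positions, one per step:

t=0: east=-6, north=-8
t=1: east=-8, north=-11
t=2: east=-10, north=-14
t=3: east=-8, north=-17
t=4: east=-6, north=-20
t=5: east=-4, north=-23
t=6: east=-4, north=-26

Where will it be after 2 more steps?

east=-8, north=-32

The east coordinate reflects between -10 and -3, moving 2 per step.
  step 7: -4 → -6
  step 8: -6 → -8
The north coordinate changes by -3 each step: at step 8 it is -32.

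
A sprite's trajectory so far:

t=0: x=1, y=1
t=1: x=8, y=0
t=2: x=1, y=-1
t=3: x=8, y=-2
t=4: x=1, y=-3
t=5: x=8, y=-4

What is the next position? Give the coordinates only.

x=1, y=-5

X: cycles through 1, 8 every 2 steps. Step 6 lands at position 0 of the cycle → 1.
Y: linear, -1 per step → -5 at step 6.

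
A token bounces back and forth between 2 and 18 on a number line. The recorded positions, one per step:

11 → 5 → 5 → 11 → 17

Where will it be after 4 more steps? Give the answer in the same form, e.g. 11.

9

The value reflects between 2 and 18, moving 6 per step.
  step 5: 17 → 13
  step 6: 13 → 7
  step 7: 7 → 3
  step 8: 3 → 9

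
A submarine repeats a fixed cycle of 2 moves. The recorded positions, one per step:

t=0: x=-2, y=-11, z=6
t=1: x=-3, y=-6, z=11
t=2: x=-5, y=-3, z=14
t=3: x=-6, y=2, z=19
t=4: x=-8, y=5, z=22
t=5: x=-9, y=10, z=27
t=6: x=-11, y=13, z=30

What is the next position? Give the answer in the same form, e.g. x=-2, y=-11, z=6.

x=-12, y=18, z=35

Differencing gives (-1, +5, +5), (-2, +3, +3), (-1, +5, +5), (-2, +3, +3), (-1, +5, +5), (-2, +3, +3). This is the pattern (-1, +5, +5), (-2, +3, +3) repeated.
step 7: apply (-1, +5, +5) → x=-12, y=18, z=35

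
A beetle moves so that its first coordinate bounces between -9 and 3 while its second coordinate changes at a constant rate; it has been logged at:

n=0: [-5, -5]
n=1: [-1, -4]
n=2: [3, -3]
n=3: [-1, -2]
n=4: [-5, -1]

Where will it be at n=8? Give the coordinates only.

The first coordinate travels 4 per step and bounces off the walls at -9 and 3.
  step 5: -5 → -9
  step 6: -9 → -5
  step 7: -5 → -1
  step 8: -1 → 3
The second coordinate changes by +1 each step: at step 8 it is 3.

[3, 3]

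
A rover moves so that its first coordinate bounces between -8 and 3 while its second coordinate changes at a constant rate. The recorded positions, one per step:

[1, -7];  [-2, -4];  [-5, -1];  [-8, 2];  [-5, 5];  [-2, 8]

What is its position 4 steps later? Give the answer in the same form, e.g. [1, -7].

[-4, 20]

The first coordinate travels 3 per step and bounces off the walls at -8 and 3.
  step 6: -2 → 1
  step 7: 1 → 2
  step 8: 2 → -1
  step 9: -1 → -4
The second coordinate changes by +3 each step: at step 9 it is 20.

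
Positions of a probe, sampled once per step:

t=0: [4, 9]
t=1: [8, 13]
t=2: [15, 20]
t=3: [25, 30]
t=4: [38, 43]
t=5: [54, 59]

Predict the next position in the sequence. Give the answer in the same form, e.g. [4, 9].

[73, 78]

Taking differences between consecutive positions: [+4, +4], [+7, +7], [+10, +10], [+13, +13], [+16, +16]. These grow by [+3, +3] each step.
step 6: [54, 59] + [+19, +19] → [73, 78]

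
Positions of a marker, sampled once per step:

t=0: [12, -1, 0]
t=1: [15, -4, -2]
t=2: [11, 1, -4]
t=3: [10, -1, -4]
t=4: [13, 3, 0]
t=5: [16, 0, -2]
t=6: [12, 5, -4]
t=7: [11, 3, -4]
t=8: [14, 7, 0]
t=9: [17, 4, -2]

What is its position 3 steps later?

The moves between consecutive positions are [+3, -3, -2], [-4, +5, -2], [-1, -2, +0], [+3, +4, +4], [+3, -3, -2], [-4, +5, -2], [-1, -2, +0], [+3, +4, +4], [+3, -3, -2]; they repeat the 4-cycle [[+3, -3, -2], [-4, +5, -2], [-1, -2, +0], [+3, +4, +4]].
step 10: apply [-4, +5, -2] → [13, 9, -4]
step 11: apply [-1, -2, +0] → [12, 7, -4]
step 12: apply [+3, +4, +4] → [15, 11, 0]

[15, 11, 0]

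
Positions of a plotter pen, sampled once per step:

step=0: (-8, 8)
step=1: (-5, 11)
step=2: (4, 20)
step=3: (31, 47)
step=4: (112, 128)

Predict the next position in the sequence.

Step-to-step displacements: (+3, +3), (+9, +9), (+27, +27), (+81, +81); each is 3× the previous.
step 5: (112, 128) + (+243, +243) → (355, 371)

(355, 371)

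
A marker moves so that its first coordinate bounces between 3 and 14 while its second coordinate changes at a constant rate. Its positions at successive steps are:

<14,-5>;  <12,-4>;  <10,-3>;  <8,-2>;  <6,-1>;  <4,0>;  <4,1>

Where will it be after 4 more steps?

The first coordinate travels 2 per step and bounces off the walls at 3 and 14.
  step 7: 4 → 6
  step 8: 6 → 8
  step 9: 8 → 10
  step 10: 10 → 12
The second coordinate changes by +1 each step: at step 10 it is 5.

<12,5>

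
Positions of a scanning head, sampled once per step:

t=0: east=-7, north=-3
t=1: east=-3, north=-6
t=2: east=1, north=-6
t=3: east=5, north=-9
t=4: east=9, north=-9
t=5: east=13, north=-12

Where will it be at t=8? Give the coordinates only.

Step-to-step displacements: (+4, -3), (+4, +0), (+4, -3), (+4, +0), (+4, -3) — a repeating cycle of length 2.
step 6: apply (+4, +0) → east=17, north=-12
step 7: apply (+4, -3) → east=21, north=-15
step 8: apply (+4, +0) → east=25, north=-15

east=25, north=-15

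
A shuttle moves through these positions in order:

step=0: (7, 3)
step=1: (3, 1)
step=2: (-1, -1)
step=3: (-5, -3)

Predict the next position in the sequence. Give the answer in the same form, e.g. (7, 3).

The position changes by (-4, -2) every step.
step 4: (-5, -3) + (-4, -2) → (-9, -5)

(-9, -5)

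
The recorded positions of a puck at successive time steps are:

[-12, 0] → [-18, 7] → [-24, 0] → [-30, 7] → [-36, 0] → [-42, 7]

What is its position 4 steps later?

[-66, 7]

First: linear, -6 per step → -66 at step 9.
Second: cycles through 0, 7 every 2 steps. Step 9 lands at position 1 of the cycle → 7.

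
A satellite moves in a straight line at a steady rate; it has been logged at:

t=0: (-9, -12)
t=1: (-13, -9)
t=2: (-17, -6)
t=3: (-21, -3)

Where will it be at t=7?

(-37, 9)

Each step adds (-4, +3) to the position.
step 4: (-21, -3) + (-4, +3) → (-25, 0)
step 5: (-25, 0) + (-4, +3) → (-29, 3)
step 6: (-29, 3) + (-4, +3) → (-33, 6)
step 7: (-33, 6) + (-4, +3) → (-37, 9)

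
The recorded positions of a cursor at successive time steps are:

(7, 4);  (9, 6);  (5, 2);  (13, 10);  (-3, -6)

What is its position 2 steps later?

The jumps are (+2, +2), (-4, -4), (+8, +8), (-16, -16) — a geometric progression with ratio -2.
step 5: (-3, -6) + (+32, +32) → (29, 26)
step 6: (29, 26) + (-64, -64) → (-35, -38)

(-35, -38)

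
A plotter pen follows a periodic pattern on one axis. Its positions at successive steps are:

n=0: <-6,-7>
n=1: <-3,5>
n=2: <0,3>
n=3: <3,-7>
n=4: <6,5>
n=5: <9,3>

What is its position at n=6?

First: linear, +3 per step → 12 at step 6.
Second: cycles through -7, 5, 3 every 3 steps. Step 6 lands at position 0 of the cycle → -7.

<12,-7>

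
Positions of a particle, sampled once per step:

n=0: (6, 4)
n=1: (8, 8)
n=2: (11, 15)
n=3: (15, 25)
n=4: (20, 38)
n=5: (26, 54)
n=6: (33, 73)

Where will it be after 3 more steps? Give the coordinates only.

Successive displacements: (+2, +4), (+3, +7), (+4, +10), (+5, +13), (+6, +16), (+7, +19) — each changes by (+1, +3).
step 7: (33, 73) + (+8, +22) → (41, 95)
step 8: (41, 95) + (+9, +25) → (50, 120)
step 9: (50, 120) + (+10, +28) → (60, 148)

(60, 148)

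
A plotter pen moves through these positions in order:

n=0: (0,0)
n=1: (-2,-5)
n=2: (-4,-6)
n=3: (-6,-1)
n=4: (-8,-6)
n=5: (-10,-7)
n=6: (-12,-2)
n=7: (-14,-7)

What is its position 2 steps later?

(-18,-3)

Step-to-step displacements: (-2,-5), (-2,-1), (-2,+5), (-2,-5), (-2,-1), (-2,+5), (-2,-5) — a repeating cycle of length 3.
step 8: apply (-2,-1) → (-16,-8)
step 9: apply (-2,+5) → (-18,-3)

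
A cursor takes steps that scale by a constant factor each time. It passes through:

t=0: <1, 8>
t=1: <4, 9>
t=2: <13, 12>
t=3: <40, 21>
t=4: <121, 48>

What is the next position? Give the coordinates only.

Step-to-step displacements: <+3, +1>, <+9, +3>, <+27, +9>, <+81, +27>; each is 3× the previous.
step 5: <121, 48> + <+243, +81> → <364, 129>

<364, 129>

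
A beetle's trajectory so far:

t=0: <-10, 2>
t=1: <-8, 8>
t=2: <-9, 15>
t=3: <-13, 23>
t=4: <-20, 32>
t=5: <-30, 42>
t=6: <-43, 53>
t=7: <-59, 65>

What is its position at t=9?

Successive displacements: <+2, +6>, <-1, +7>, <-4, +8>, <-7, +9>, <-10, +10>, <-13, +11>, <-16, +12> — each changes by <-3, +1>.
step 8: <-59, 65> + <-19, +13> → <-78, 78>
step 9: <-78, 78> + <-22, +14> → <-100, 92>

<-100, 92>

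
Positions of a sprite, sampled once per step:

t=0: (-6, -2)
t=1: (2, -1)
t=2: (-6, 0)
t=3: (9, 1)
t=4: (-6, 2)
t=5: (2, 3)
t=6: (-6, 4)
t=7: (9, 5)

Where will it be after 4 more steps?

The first coordinate repeats the cycle [-6, 2, -6, 9] with period 4; step 11 mod 4 = 3, giving 9.
The second coordinate changes by +1 each step, so at step 11 it is -2 + 11·(1) = 9.

(9, 9)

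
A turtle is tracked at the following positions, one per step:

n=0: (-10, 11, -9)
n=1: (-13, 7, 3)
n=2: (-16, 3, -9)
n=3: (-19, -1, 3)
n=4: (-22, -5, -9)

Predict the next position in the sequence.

The first coordinate changes by -3 each step, so at step 5 it is -10 + 5·(-3) = -25.
The second coordinate changes by -4 each step, so at step 5 it is 11 + 5·(-4) = -9.
The third coordinate repeats the cycle [-9, 3] with period 2; step 5 mod 2 = 1, giving 3.

(-25, -9, 3)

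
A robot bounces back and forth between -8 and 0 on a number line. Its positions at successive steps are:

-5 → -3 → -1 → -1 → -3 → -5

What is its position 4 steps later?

The value reflects between -8 and 0, moving 2 per step.
  step 6: -5 → -7
  step 7: -7 → -7
  step 8: -7 → -5
  step 9: -5 → -3

-3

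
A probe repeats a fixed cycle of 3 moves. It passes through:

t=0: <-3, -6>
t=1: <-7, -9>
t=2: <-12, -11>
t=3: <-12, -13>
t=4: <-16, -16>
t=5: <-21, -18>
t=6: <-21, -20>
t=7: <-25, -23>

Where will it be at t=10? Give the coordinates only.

The moves between consecutive positions are <-4, -3>, <-5, -2>, <+0, -2>, <-4, -3>, <-5, -2>, <+0, -2>, <-4, -3>; they repeat the 3-cycle [<-4, -3>, <-5, -2>, <+0, -2>].
step 8: apply <-5, -2> → <-30, -25>
step 9: apply <+0, -2> → <-30, -27>
step 10: apply <-4, -3> → <-34, -30>

<-34, -30>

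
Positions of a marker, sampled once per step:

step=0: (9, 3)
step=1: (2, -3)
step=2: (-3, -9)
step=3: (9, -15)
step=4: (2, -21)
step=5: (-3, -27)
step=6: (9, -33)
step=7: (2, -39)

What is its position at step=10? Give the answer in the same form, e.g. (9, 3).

(2, -57)

The first coordinate repeats the cycle [9, 2, -3] with period 3; step 10 mod 3 = 1, giving 2.
The second coordinate changes by -6 each step, so at step 10 it is 3 + 10·(-6) = -57.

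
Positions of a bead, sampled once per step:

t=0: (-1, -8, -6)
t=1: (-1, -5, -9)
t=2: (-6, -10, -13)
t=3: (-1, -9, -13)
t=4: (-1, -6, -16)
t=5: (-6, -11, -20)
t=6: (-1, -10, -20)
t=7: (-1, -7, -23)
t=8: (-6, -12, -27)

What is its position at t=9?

Step-to-step displacements: (+0, +3, -3), (-5, -5, -4), (+5, +1, +0), (+0, +3, -3), (-5, -5, -4), (+5, +1, +0), (+0, +3, -3), (-5, -5, -4) — a repeating cycle of length 3.
step 9: apply (+5, +1, +0) → (-1, -11, -27)

(-1, -11, -27)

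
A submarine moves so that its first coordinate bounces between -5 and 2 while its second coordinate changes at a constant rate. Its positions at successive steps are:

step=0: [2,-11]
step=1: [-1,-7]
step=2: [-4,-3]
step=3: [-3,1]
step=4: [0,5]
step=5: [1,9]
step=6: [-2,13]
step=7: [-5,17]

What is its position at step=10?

[0,29]

The first coordinate travels 3 per step and bounces off the walls at -5 and 2.
  step 8: -5 → -2
  step 9: -2 → 1
  step 10: 1 → 0
The second coordinate changes by +4 each step: at step 10 it is 29.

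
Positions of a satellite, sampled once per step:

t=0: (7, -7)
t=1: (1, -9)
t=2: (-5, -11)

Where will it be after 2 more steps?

The position changes by (-6, -2) every step.
step 3: (-5, -11) + (-6, -2) → (-11, -13)
step 4: (-11, -13) + (-6, -2) → (-17, -15)

(-17, -15)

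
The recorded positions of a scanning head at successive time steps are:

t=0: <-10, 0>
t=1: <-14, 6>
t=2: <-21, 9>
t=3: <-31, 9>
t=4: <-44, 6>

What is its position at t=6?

First differences are <-4, +6>, <-7, +3>, <-10, +0>, <-13, -3>; their common second difference is <-3, -3> (constant acceleration).
step 5: <-44, 6> + <-16, -6> → <-60, 0>
step 6: <-60, 0> + <-19, -9> → <-79, -9>

<-79, -9>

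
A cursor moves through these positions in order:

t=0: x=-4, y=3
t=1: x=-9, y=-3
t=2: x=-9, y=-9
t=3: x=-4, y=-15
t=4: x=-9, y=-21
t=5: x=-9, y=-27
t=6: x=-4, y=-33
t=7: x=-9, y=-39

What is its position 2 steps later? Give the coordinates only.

x=-4, y=-51

X: cycles through -4, -9, -9 every 3 steps. Step 9 lands at position 0 of the cycle → -4.
Y: linear, -6 per step → -51 at step 9.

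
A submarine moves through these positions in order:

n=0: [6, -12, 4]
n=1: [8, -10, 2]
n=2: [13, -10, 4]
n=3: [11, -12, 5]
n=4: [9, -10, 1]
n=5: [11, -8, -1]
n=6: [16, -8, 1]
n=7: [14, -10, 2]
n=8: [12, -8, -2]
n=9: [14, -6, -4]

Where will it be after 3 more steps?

The moves between consecutive positions are [+2, +2, -2], [+5, +0, +2], [-2, -2, +1], [-2, +2, -4], [+2, +2, -2], [+5, +0, +2], [-2, -2, +1], [-2, +2, -4], [+2, +2, -2]; they repeat the 4-cycle [[+2, +2, -2], [+5, +0, +2], [-2, -2, +1], [-2, +2, -4]].
step 10: apply [+5, +0, +2] → [19, -6, -2]
step 11: apply [-2, -2, +1] → [17, -8, -1]
step 12: apply [-2, +2, -4] → [15, -6, -5]

[15, -6, -5]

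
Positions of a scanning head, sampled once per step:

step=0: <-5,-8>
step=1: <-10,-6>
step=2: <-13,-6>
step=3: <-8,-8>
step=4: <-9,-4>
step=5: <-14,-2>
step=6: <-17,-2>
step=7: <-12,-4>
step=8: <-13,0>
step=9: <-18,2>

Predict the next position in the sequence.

Step-to-step displacements: <-5,+2>, <-3,+0>, <+5,-2>, <-1,+4>, <-5,+2>, <-3,+0>, <+5,-2>, <-1,+4>, <-5,+2> — a repeating cycle of length 4.
step 10: apply <-3,+0> → <-21,2>

<-21,2>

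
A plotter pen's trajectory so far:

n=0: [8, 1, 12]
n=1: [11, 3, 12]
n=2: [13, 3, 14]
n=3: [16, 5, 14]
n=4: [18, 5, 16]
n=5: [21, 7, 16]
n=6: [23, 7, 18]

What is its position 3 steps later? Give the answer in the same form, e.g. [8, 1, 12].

[31, 11, 20]

The moves between consecutive positions are [+3, +2, +0], [+2, +0, +2], [+3, +2, +0], [+2, +0, +2], [+3, +2, +0], [+2, +0, +2]; they repeat the 2-cycle [[+3, +2, +0], [+2, +0, +2]].
step 7: apply [+3, +2, +0] → [26, 9, 18]
step 8: apply [+2, +0, +2] → [28, 9, 20]
step 9: apply [+3, +2, +0] → [31, 11, 20]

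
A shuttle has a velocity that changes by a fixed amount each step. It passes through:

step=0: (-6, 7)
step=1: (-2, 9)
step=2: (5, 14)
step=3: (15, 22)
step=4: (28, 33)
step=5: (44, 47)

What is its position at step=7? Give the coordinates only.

(85, 84)

Successive displacements: (+4, +2), (+7, +5), (+10, +8), (+13, +11), (+16, +14) — each changes by (+3, +3).
step 6: (44, 47) + (+19, +17) → (63, 64)
step 7: (63, 64) + (+22, +20) → (85, 84)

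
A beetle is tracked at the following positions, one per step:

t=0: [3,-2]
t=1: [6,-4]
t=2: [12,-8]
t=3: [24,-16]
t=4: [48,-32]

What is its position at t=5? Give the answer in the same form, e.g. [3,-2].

The jumps are [+3,-2], [+6,-4], [+12,-8], [+24,-16] — a geometric progression with ratio 2.
step 5: [48,-32] + [+48,-32] → [96,-64]

[96,-64]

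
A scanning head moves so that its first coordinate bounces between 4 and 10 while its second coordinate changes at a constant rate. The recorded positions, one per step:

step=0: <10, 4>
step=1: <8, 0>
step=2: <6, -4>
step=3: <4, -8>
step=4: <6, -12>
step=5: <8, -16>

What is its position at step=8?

The first coordinate reflects between 4 and 10, moving 2 per step.
  step 6: 8 → 10
  step 7: 10 → 8
  step 8: 8 → 6
The second coordinate changes by -4 each step: at step 8 it is -28.

<6, -28>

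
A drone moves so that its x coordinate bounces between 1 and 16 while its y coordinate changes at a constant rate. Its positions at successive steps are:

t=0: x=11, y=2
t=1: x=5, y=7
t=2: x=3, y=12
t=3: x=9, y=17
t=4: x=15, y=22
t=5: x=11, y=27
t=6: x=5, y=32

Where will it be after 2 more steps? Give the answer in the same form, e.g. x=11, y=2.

The x coordinate travels 6 per step and bounces off the walls at 1 and 16.
  step 7: 5 → 3
  step 8: 3 → 9
The y coordinate changes by +5 each step: at step 8 it is 42.

x=9, y=42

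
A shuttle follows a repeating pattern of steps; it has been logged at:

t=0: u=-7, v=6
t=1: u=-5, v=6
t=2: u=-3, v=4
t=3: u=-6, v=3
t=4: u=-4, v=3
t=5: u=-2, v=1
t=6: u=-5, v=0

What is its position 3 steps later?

The moves between consecutive positions are (+2, +0), (+2, -2), (-3, -1), (+2, +0), (+2, -2), (-3, -1); they repeat the 3-cycle [(+2, +0), (+2, -2), (-3, -1)].
step 7: apply (+2, +0) → u=-3, v=0
step 8: apply (+2, -2) → u=-1, v=-2
step 9: apply (-3, -1) → u=-4, v=-3

u=-4, v=-3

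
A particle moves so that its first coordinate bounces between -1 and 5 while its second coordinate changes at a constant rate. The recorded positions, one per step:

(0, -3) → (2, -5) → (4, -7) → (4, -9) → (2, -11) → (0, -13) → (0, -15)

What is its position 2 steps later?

(4, -19)

The first coordinate reflects between -1 and 5, moving 2 per step.
  step 7: 0 → 2
  step 8: 2 → 4
The second coordinate changes by -2 each step: at step 8 it is -19.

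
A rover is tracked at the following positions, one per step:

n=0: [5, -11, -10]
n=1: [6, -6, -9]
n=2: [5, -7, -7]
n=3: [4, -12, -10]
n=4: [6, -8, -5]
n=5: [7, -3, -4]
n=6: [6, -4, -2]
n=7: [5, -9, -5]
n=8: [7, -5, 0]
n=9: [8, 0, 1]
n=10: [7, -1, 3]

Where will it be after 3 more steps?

Step-to-step displacements: [+1, +5, +1], [-1, -1, +2], [-1, -5, -3], [+2, +4, +5], [+1, +5, +1], [-1, -1, +2], [-1, -5, -3], [+2, +4, +5], [+1, +5, +1], [-1, -1, +2] — a repeating cycle of length 4.
step 11: apply [-1, -5, -3] → [6, -6, 0]
step 12: apply [+2, +4, +5] → [8, -2, 5]
step 13: apply [+1, +5, +1] → [9, 3, 6]

[9, 3, 6]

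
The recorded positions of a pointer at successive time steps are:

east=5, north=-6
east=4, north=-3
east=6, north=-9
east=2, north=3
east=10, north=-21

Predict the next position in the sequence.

east=-6, north=27

Step-to-step displacements: (-1,+3), (+2,-6), (-4,+12), (+8,-24); each is -2× the previous.
step 5: east=10, north=-21 + (-16,+48) → east=-6, north=27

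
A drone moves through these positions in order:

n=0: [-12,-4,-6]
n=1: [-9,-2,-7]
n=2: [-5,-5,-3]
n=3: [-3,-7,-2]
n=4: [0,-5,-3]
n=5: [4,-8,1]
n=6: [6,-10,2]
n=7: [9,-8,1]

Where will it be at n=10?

Step-to-step displacements: [+3,+2,-1], [+4,-3,+4], [+2,-2,+1], [+3,+2,-1], [+4,-3,+4], [+2,-2,+1], [+3,+2,-1] — a repeating cycle of length 3.
step 8: apply [+4,-3,+4] → [13,-11,5]
step 9: apply [+2,-2,+1] → [15,-13,6]
step 10: apply [+3,+2,-1] → [18,-11,5]

[18,-11,5]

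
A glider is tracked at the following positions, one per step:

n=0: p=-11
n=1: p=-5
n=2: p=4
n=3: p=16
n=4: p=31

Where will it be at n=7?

p=94

First differences are +6, +9, +12, +15; their common second difference is +3 (constant acceleration).
step 5: 31 + 18 → p=49
step 6: 49 + 21 → p=70
step 7: 70 + 24 → p=94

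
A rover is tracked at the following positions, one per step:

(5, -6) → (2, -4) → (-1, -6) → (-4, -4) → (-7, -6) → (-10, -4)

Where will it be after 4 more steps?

The first coordinate changes by -3 each step, so at step 9 it is 5 + 9·(-3) = -22.
The second coordinate repeats the cycle [-6, -4] with period 2; step 9 mod 2 = 1, giving -4.

(-22, -4)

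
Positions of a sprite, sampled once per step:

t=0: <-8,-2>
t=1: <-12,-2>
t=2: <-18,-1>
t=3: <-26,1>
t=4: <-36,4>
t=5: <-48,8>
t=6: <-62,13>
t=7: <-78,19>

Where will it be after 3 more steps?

First differences are <-4,+0>, <-6,+1>, <-8,+2>, <-10,+3>, <-12,+4>, <-14,+5>, <-16,+6>; their common second difference is <-2,+1> (constant acceleration).
step 8: <-78,19> + <-18,+7> → <-96,26>
step 9: <-96,26> + <-20,+8> → <-116,34>
step 10: <-116,34> + <-22,+9> → <-138,43>

<-138,43>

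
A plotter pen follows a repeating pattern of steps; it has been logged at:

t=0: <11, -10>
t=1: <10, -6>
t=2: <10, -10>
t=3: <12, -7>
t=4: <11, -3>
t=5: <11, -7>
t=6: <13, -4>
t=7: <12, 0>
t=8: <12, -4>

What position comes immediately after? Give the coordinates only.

Step-to-step displacements: <-1, +4>, <+0, -4>, <+2, +3>, <-1, +4>, <+0, -4>, <+2, +3>, <-1, +4>, <+0, -4> — a repeating cycle of length 3.
step 9: apply <+2, +3> → <14, -1>

<14, -1>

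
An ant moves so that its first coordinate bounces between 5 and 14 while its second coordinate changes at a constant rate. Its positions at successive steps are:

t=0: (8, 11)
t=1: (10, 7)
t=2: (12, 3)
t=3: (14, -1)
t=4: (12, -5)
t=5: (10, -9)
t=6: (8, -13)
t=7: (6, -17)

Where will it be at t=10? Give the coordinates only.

(10, -29)

The first coordinate travels 2 per step and bounces off the walls at 5 and 14.
  step 8: 6 → 6
  step 9: 6 → 8
  step 10: 8 → 10
The second coordinate changes by -4 each step: at step 10 it is -29.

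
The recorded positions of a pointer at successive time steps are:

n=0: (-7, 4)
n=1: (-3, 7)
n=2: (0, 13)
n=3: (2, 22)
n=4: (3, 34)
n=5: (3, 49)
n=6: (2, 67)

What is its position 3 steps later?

Successive displacements: (+4, +3), (+3, +6), (+2, +9), (+1, +12), (+0, +15), (-1, +18) — each changes by (-1, +3).
step 7: (2, 67) + (-2, +21) → (0, 88)
step 8: (0, 88) + (-3, +24) → (-3, 112)
step 9: (-3, 112) + (-4, +27) → (-7, 139)

(-7, 139)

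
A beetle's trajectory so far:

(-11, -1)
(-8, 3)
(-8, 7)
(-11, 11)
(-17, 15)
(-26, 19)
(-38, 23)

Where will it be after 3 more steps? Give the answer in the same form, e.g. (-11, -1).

(-92, 35)

Taking differences between consecutive positions: (+3, +4), (+0, +4), (-3, +4), (-6, +4), (-9, +4), (-12, +4). These grow by (-3, +0) each step.
step 7: (-38, 23) + (-15, +4) → (-53, 27)
step 8: (-53, 27) + (-18, +4) → (-71, 31)
step 9: (-71, 31) + (-21, +4) → (-92, 35)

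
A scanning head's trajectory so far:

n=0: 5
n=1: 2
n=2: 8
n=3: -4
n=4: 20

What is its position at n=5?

-28

Step-to-step displacements: -3, +6, -12, +24; each is -2× the previous.
step 5: 20 − 48 → -28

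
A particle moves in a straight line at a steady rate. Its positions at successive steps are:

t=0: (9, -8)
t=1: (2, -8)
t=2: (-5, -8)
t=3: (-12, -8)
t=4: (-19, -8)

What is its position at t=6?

The position changes by (-7, +0) every step.
step 5: (-19, -8) + (-7, +0) → (-26, -8)
step 6: (-26, -8) + (-7, +0) → (-33, -8)

(-33, -8)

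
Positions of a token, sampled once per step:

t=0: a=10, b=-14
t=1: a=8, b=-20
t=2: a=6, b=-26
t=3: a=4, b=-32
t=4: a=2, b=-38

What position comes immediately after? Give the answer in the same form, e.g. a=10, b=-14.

a=0, b=-44

The position changes by (-2, -6) every step.
step 5: a=2, b=-38 + (-2, -6) → a=0, b=-44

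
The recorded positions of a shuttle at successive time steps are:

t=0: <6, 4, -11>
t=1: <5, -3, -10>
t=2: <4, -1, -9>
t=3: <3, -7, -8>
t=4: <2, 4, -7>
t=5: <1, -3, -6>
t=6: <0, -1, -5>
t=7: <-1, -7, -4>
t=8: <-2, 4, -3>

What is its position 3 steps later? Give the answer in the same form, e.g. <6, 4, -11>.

First: linear, -1 per step → -5 at step 11.
Second: cycles through 4, -3, -1, -7 every 4 steps. Step 11 lands at position 3 of the cycle → -7.
Third: linear, +1 per step → 0 at step 11.

<-5, -7, 0>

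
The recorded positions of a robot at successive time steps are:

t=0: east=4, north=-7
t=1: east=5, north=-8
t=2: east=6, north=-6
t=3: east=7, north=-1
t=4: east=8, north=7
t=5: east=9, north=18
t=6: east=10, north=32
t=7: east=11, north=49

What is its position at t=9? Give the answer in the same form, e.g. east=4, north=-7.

Taking differences between consecutive positions: (+1,-1), (+1,+2), (+1,+5), (+1,+8), (+1,+11), (+1,+14), (+1,+17). These grow by (+0,+3) each step.
step 8: east=11, north=49 + (+1,+20) → east=12, north=69
step 9: east=12, north=69 + (+1,+23) → east=13, north=92

east=13, north=92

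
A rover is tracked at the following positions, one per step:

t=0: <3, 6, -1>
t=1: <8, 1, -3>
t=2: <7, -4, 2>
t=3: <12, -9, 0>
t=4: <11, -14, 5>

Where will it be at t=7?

<20, -29, 6>

Step-to-step displacements: <+5, -5, -2>, <-1, -5, +5>, <+5, -5, -2>, <-1, -5, +5> — a repeating cycle of length 2.
step 5: apply <+5, -5, -2> → <16, -19, 3>
step 6: apply <-1, -5, +5> → <15, -24, 8>
step 7: apply <+5, -5, -2> → <20, -29, 6>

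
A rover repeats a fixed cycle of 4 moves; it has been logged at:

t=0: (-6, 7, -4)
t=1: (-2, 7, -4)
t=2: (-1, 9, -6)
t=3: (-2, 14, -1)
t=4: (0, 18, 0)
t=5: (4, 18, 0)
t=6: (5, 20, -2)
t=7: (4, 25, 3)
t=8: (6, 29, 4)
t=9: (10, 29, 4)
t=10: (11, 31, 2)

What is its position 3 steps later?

Step-to-step displacements: (+4, +0, +0), (+1, +2, -2), (-1, +5, +5), (+2, +4, +1), (+4, +0, +0), (+1, +2, -2), (-1, +5, +5), (+2, +4, +1), (+4, +0, +0), (+1, +2, -2) — a repeating cycle of length 4.
step 11: apply (-1, +5, +5) → (10, 36, 7)
step 12: apply (+2, +4, +1) → (12, 40, 8)
step 13: apply (+4, +0, +0) → (16, 40, 8)

(16, 40, 8)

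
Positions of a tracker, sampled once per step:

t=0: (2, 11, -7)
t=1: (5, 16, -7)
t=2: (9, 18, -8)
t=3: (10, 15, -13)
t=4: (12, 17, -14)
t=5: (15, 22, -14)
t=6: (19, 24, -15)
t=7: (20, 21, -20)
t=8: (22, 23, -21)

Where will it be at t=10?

(29, 30, -22)

The moves between consecutive positions are (+3, +5, +0), (+4, +2, -1), (+1, -3, -5), (+2, +2, -1), (+3, +5, +0), (+4, +2, -1), (+1, -3, -5), (+2, +2, -1); they repeat the 4-cycle [(+3, +5, +0), (+4, +2, -1), (+1, -3, -5), (+2, +2, -1)].
step 9: apply (+3, +5, +0) → (25, 28, -21)
step 10: apply (+4, +2, -1) → (29, 30, -22)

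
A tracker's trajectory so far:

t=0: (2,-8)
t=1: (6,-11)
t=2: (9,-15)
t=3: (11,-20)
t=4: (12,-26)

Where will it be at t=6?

First differences are (+4,-3), (+3,-4), (+2,-5), (+1,-6); their common second difference is (-1,-1) (constant acceleration).
step 5: (12,-26) + (+0,-7) → (12,-33)
step 6: (12,-33) + (-1,-8) → (11,-41)

(11,-41)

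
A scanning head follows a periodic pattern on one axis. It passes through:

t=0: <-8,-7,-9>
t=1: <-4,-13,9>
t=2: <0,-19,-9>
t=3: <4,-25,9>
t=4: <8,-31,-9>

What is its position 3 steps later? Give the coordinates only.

<20,-49,9>

First: linear, +4 per step → 20 at step 7.
Second: linear, -6 per step → -49 at step 7.
Third: cycles through -9, 9 every 2 steps. Step 7 lands at position 1 of the cycle → 9.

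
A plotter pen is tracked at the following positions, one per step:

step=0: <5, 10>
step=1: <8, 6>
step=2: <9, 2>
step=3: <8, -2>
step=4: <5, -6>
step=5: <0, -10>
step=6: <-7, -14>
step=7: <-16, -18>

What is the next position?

Successive displacements: <+3, -4>, <+1, -4>, <-1, -4>, <-3, -4>, <-5, -4>, <-7, -4>, <-9, -4> — each changes by <-2, +0>.
step 8: <-16, -18> + <-11, -4> → <-27, -22>

<-27, -22>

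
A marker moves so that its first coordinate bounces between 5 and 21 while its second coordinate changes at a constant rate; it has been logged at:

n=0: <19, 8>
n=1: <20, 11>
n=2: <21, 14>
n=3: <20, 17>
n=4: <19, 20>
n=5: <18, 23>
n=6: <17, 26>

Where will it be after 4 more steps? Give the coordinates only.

<13, 38>

The first coordinate travels 1 per step and bounces off the walls at 5 and 21.
  step 7: 17 → 16
  step 8: 16 → 15
  step 9: 15 → 14
  step 10: 14 → 13
The second coordinate changes by +3 each step: at step 10 it is 38.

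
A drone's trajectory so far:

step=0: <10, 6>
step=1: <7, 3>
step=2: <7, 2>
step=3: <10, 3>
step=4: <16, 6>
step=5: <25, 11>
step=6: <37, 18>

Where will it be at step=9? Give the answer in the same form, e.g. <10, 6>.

Successive displacements: <-3, -3>, <+0, -1>, <+3, +1>, <+6, +3>, <+9, +5>, <+12, +7> — each changes by <+3, +2>.
step 7: <37, 18> + <+15, +9> → <52, 27>
step 8: <52, 27> + <+18, +11> → <70, 38>
step 9: <70, 38> + <+21, +13> → <91, 51>

<91, 51>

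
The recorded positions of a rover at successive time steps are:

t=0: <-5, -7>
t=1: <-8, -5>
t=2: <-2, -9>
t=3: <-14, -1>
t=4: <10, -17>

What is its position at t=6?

The jumps are <-3, +2>, <+6, -4>, <-12, +8>, <+24, -16> — a geometric progression with ratio -2.
step 5: <10, -17> + <-48, +32> → <-38, 15>
step 6: <-38, 15> + <+96, -64> → <58, -49>

<58, -49>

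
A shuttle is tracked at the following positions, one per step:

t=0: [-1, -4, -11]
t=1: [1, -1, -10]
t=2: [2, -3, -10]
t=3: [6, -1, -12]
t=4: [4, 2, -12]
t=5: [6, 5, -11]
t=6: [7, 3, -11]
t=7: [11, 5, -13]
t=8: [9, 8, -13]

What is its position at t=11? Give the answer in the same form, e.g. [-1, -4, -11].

[16, 11, -14]

The moves between consecutive positions are [+2, +3, +1], [+1, -2, +0], [+4, +2, -2], [-2, +3, +0], [+2, +3, +1], [+1, -2, +0], [+4, +2, -2], [-2, +3, +0]; they repeat the 4-cycle [[+2, +3, +1], [+1, -2, +0], [+4, +2, -2], [-2, +3, +0]].
step 9: apply [+2, +3, +1] → [11, 11, -12]
step 10: apply [+1, -2, +0] → [12, 9, -12]
step 11: apply [+4, +2, -2] → [16, 11, -14]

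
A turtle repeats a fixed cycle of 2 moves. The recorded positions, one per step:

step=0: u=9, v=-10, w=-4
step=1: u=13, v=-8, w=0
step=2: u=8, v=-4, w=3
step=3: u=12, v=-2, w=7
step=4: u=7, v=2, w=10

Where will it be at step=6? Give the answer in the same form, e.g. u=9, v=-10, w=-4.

The moves between consecutive positions are (+4,+2,+4), (-5,+4,+3), (+4,+2,+4), (-5,+4,+3); they repeat the 2-cycle [(+4,+2,+4), (-5,+4,+3)].
step 5: apply (+4,+2,+4) → u=11, v=4, w=14
step 6: apply (-5,+4,+3) → u=6, v=8, w=17

u=6, v=8, w=17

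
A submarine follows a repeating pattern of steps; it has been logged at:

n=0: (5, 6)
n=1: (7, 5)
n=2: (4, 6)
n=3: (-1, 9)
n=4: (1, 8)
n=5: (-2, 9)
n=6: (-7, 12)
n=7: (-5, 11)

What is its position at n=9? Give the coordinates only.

(-13, 15)

The moves between consecutive positions are (+2, -1), (-3, +1), (-5, +3), (+2, -1), (-3, +1), (-5, +3), (+2, -1); they repeat the 3-cycle [(+2, -1), (-3, +1), (-5, +3)].
step 8: apply (-3, +1) → (-8, 12)
step 9: apply (-5, +3) → (-13, 15)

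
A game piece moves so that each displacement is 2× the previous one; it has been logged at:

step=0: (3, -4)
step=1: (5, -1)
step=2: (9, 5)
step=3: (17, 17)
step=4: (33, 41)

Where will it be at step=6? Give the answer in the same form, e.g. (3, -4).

(129, 185)

Consecutive displacements (+2, +3), (+4, +6), (+8, +12), (+16, +24) scale by a factor of 2 each step.
step 5: (33, 41) + (+32, +48) → (65, 89)
step 6: (65, 89) + (+64, +96) → (129, 185)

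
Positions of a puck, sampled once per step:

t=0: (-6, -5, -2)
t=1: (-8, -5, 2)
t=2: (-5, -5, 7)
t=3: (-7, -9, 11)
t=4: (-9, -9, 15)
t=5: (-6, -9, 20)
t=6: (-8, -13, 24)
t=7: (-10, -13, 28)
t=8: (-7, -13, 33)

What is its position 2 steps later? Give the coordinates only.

Differencing gives (-2, +0, +4), (+3, +0, +5), (-2, -4, +4), (-2, +0, +4), (+3, +0, +5), (-2, -4, +4), (-2, +0, +4), (+3, +0, +5). This is the pattern (-2, +0, +4), (+3, +0, +5), (-2, -4, +4) repeated.
step 9: apply (-2, -4, +4) → (-9, -17, 37)
step 10: apply (-2, +0, +4) → (-11, -17, 41)

(-11, -17, 41)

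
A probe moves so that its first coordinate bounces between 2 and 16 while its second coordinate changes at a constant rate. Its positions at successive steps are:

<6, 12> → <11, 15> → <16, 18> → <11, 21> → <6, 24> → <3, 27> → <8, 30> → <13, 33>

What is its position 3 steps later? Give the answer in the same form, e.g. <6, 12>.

The first coordinate travels 5 per step and bounces off the walls at 2 and 16.
  step 8: 13 → 14
  step 9: 14 → 9
  step 10: 9 → 4
The second coordinate changes by +3 each step: at step 10 it is 42.

<4, 42>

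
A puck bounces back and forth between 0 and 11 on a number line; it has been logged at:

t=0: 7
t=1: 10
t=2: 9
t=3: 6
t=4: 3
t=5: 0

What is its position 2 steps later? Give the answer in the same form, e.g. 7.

6

The value travels 3 per step and bounces off the walls at 0 and 11.
  step 6: 0 → 3
  step 7: 3 → 6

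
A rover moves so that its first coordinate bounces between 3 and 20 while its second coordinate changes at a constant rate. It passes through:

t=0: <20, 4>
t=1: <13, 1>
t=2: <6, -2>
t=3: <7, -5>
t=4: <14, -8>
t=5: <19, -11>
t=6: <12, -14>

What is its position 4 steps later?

The first coordinate reflects between 3 and 20, moving 7 per step.
  step 7: 12 → 5
  step 8: 5 → 8
  step 9: 8 → 15
  step 10: 15 → 18
The second coordinate changes by -3 each step: at step 10 it is -26.

<18, -26>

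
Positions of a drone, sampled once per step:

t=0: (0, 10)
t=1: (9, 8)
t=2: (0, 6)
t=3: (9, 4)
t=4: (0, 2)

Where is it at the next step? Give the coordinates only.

(9, 0)

First: cycles through 0, 9 every 2 steps. Step 5 lands at position 1 of the cycle → 9.
Second: linear, -2 per step → 0 at step 5.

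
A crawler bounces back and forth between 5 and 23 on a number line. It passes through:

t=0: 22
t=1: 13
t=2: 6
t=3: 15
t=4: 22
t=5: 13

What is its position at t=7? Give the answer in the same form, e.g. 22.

The value travels 9 per step and bounces off the walls at 5 and 23.
  step 6: 13 → 6
  step 7: 6 → 15

15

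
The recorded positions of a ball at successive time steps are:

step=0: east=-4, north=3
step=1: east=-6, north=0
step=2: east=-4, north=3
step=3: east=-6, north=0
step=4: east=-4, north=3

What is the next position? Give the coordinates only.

east=-6, north=0

Consecutive displacements (-2,-3), (+2,+3), (-2,-3), (+2,+3) scale by a factor of -1 each step.
step 5: east=-4, north=3 + (-2,-3) → east=-6, north=0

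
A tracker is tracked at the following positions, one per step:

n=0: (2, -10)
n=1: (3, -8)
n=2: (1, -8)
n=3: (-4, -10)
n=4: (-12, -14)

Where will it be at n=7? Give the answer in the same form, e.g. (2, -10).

First differences are (+1, +2), (-2, +0), (-5, -2), (-8, -4); their common second difference is (-3, -2) (constant acceleration).
step 5: (-12, -14) + (-11, -6) → (-23, -20)
step 6: (-23, -20) + (-14, -8) → (-37, -28)
step 7: (-37, -28) + (-17, -10) → (-54, -38)

(-54, -38)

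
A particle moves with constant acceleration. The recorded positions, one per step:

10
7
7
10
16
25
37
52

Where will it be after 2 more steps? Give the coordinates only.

91

First differences are -3, +0, +3, +6, +9, +12, +15; their common second difference is +3 (constant acceleration).
step 8: 52 + 18 → 70
step 9: 70 + 21 → 91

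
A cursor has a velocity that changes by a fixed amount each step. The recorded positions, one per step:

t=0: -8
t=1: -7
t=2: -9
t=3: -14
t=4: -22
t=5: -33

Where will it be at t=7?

Taking differences between consecutive positions: +1, -2, -5, -8, -11. These grow by -3 each step.
step 6: -33 − 14 → -47
step 7: -47 − 17 → -64

-64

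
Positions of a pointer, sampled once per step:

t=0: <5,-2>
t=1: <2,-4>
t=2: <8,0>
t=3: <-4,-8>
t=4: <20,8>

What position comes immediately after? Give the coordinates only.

Consecutive displacements <-3,-2>, <+6,+4>, <-12,-8>, <+24,+16> scale by a factor of -2 each step.
step 5: <20,8> + <-48,-32> → <-28,-24>

<-28,-24>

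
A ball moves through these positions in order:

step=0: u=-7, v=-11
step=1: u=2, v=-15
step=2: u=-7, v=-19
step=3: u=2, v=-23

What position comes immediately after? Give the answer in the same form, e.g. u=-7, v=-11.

The u coordinate repeats the cycle [-7, 2] with period 2; step 4 mod 2 = 0, giving -7.
The v coordinate changes by -4 each step, so at step 4 it is -11 + 4·(-4) = -27.

u=-7, v=-27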